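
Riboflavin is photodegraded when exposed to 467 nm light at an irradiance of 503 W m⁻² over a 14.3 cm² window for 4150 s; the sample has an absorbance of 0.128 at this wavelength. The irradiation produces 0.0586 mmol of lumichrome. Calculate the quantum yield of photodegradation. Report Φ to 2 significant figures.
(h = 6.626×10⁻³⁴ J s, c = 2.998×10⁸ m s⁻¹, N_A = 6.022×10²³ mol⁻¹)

Product: 0.0586 mmol = 5.86×10⁻⁵ mol.
Photon energy at 467 nm: hc/λ = (6.626×10⁻³⁴)(2.998×10⁸)/(467×10⁻⁹) = 4.254×10⁻¹⁹ J.
Energy delivered: (503 W m⁻²)(14.3×10⁻⁴ m²)(4150 s) = 2985 J.
Photons incident: 2985 / 4.254×10⁻¹⁹ = 7.017×10²¹, i.e. 7.017×10²¹/6.022×10²³ = 0.01165 mol.
Fraction absorbed: 1 − 10^(−0.128) = 0.2553.
Photons absorbed: 0.2553 × 0.01165 = 0.002974 mol.
Φ = 5.86×10⁻⁵ mol / 0.002974 mol photons = 0.020.

Φ = 0.020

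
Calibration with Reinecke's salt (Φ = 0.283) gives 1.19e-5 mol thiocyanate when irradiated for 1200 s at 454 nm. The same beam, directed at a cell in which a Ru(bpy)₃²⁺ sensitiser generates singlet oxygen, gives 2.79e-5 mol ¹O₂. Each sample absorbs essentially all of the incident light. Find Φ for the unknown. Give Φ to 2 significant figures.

Φ = 0.66

Photons absorbed by the actinometer: 1.19e-5 / 0.283 = 4.205e-5 mol.
Φ(unknown) = 2.79e-5 / 4.205e-5 = 0.66.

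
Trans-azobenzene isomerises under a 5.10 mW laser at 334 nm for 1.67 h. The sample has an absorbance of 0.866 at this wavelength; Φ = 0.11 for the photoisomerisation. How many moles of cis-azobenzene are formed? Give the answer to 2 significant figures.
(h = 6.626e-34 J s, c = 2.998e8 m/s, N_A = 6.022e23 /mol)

Photon energy at 334 nm: hc/λ = (6.626e-34)(2.998e8)/(334e-9) = 5.948e-19 J.
Energy delivered: (5.10 mW)(6012 s) = 30.66 J.
Photons incident: 30.66 / 5.948e-19 = 5.155e19, i.e. 5.155e19/6.022e23 = 8.560e-5 mol.
Fraction absorbed: 1 − 10^(−0.866) = 0.8639.
Photons absorbed: 0.8639 × 8.560e-5 = 7.395e-5 mol.
Product: Φ × n_abs = 0.11 × 7.395e-5 = 8.135e-6 mol.

8.1e-6 mol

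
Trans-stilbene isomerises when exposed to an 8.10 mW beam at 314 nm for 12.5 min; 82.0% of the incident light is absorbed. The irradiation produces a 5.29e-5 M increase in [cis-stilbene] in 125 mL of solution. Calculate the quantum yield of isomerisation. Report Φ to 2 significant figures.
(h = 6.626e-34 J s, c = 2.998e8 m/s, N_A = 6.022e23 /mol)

Φ = 0.51

Product: (5.29e-5 M)(0.125 L) = 6.613e-6 mol.
Photon energy at 314 nm: hc/λ = (6.626e-34)(2.998e8)/(314e-9) = 6.326e-19 J.
Energy delivered: (8.10 mW)(750 s) = 6.075 J.
Photons incident: 6.075 / 6.326e-19 = 9.603e18, i.e. 9.603e18/6.022e23 = 1.595e-5 mol.
Photons absorbed: 0.820 × 1.595e-5 = 1.308e-5 mol.
Φ = 6.613e-6 mol / 1.308e-5 mol photons = 0.51.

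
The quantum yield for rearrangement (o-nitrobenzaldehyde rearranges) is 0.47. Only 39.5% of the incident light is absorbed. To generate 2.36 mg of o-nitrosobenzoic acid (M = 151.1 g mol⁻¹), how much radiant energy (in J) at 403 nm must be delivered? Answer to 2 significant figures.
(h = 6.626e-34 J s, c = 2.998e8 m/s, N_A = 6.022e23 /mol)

25 J

Product: 2.36 mg / 151.1 g mol⁻¹ = 1.562e-5 mol.
Photons that must be absorbed: 1.562e-5 / 0.47 = 3.323e-5 mol.
Incident photons needed: 3.323e-5 / 0.395 = 8.413e-5 mol.
Photon energy: hc/λ = 4.929e-19 J; per mole, 2.968e5 J mol⁻¹.
Energy required: 8.413e-5 × 2.968e5 = 25 J.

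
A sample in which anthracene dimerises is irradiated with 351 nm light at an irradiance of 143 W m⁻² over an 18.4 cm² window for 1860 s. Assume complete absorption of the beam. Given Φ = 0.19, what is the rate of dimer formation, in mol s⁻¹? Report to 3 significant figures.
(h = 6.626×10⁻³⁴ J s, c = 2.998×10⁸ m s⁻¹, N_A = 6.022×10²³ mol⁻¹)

Photon energy at 351 nm: hc/λ = (6.626×10⁻³⁴)(2.998×10⁸)/(351×10⁻⁹) = 5.659×10⁻¹⁹ J.
Energy delivered: (143 W m⁻²)(18.4×10⁻⁴ m²)(1860 s) = 489.4 J.
Photons incident: 489.4 / 5.659×10⁻¹⁹ = 8.648×10²⁰, i.e. 8.648×10²⁰/6.022×10²³ = 0.001436 mol.
Product formed: 0.19 × 0.001436 = 2.728×10⁻⁴ mol.
Rate: 2.728×10⁻⁴ / 1860 s = 1.47×10⁻⁷ mol s⁻¹.

1.47×10⁻⁷ mol s⁻¹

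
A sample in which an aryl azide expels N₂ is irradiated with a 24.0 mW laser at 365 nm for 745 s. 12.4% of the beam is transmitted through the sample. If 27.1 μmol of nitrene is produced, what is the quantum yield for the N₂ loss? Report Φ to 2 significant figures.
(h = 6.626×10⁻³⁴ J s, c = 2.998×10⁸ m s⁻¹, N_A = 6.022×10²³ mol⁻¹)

Φ = 0.57

Product: 27.1 μmol = 2.71×10⁻⁵ mol.
Photon energy at 365 nm: hc/λ = (6.626×10⁻³⁴)(2.998×10⁸)/(365×10⁻⁹) = 5.442×10⁻¹⁹ J.
Energy delivered: (24.0 mW)(745 s) = 17.88 J.
Photons incident: 17.88 / 5.442×10⁻¹⁹ = 3.286×10¹⁹, i.e. 3.286×10¹⁹/6.022×10²³ = 5.457×10⁻⁵ mol.
Fraction absorbed: 1 − 12.4/100 = 0.8760.
Photons absorbed: 0.8760 × 5.457×10⁻⁵ = 4.780×10⁻⁵ mol.
Φ = 2.71×10⁻⁵ mol / 4.780×10⁻⁵ mol photons = 0.57.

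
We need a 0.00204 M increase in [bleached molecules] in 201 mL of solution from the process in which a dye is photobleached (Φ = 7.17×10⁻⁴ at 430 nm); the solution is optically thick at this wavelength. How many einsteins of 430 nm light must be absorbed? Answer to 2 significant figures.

Product: (0.00204 M)(0.201 L) = 4.100×10⁻⁴ mol.
Photons that must be absorbed: 4.100×10⁻⁴ / 7.17×10⁻⁴ = 0.5718 mol.

0.57 einstein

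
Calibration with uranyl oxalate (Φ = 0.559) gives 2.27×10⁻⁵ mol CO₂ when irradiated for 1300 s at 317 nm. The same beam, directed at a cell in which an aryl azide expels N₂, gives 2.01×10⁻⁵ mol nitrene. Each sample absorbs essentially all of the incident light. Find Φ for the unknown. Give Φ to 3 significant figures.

Φ = 0.495

Photons absorbed by the actinometer: 2.27×10⁻⁵ / 0.559 = 4.061×10⁻⁵ mol.
Φ(unknown) = 2.01×10⁻⁵ / 4.061×10⁻⁵ = 0.495.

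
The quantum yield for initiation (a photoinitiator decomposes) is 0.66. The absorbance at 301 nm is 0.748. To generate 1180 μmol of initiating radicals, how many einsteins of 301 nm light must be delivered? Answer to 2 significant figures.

0.0022 einstein

Product: 1180 μmol = 0.00118 mol.
Photons that must be absorbed: 0.00118 / 0.66 = 0.001788 mol.
Fraction absorbed: 1 − 10^(−0.748) = 0.8214.
Incident photons needed: 0.001788 / 0.8214 = 0.002177 mol.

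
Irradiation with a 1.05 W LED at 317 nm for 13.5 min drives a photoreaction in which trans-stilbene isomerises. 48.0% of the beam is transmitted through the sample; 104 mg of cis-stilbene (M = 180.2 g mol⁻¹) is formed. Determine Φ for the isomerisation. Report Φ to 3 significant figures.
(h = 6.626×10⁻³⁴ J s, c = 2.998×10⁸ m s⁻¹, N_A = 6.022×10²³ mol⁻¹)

Product: 104 mg / 180.2 g mol⁻¹ = 5.771×10⁻⁴ mol.
Photon energy at 317 nm: hc/λ = (6.626×10⁻³⁴)(2.998×10⁸)/(317×10⁻⁹) = 6.266×10⁻¹⁹ J.
Energy delivered: (1.05 W)(810 s) = 850.5 J.
Photons incident: 850.5 / 6.266×10⁻¹⁹ = 1.357×10²¹, i.e. 1.357×10²¹/6.022×10²³ = 0.002253 mol.
Fraction absorbed: 1 − 48.0/100 = 0.5200.
Photons absorbed: 0.5200 × 0.002253 = 0.001172 mol.
Φ = 5.771×10⁻⁴ mol / 0.001172 mol photons = 0.492.

Φ = 0.492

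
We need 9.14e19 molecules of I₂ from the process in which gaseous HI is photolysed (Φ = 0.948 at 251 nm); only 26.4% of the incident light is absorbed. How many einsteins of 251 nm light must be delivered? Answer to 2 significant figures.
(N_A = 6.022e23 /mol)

Product: 9.14e19 / 6.022e23 = 1.518e-4 mol.
Photons that must be absorbed: 1.518e-4 / 0.948 = 1.601e-4 mol.
Incident photons needed: 1.601e-4 / 0.264 = 6.064e-4 mol.

6.1e-4 einstein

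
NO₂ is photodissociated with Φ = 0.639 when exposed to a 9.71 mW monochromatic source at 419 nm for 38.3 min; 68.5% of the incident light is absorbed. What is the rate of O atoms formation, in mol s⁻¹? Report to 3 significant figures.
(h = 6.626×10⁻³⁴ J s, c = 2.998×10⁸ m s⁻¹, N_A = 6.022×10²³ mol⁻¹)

1.49×10⁻⁸ mol s⁻¹

Photon energy at 419 nm: hc/λ = (6.626×10⁻³⁴)(2.998×10⁸)/(419×10⁻⁹) = 4.741×10⁻¹⁹ J.
Energy delivered: (9.71 mW)(2298 s) = 22.31 J.
Photons incident: 22.31 / 4.741×10⁻¹⁹ = 4.706×10¹⁹, i.e. 4.706×10¹⁹/6.022×10²³ = 7.815×10⁻⁵ mol.
Photons absorbed: 0.685 × 7.815×10⁻⁵ = 5.353×10⁻⁵ mol.
Product formed: 0.639 × 5.353×10⁻⁵ = 3.421×10⁻⁵ mol.
Rate: 3.421×10⁻⁵ / 2298 s = 1.49×10⁻⁸ mol s⁻¹.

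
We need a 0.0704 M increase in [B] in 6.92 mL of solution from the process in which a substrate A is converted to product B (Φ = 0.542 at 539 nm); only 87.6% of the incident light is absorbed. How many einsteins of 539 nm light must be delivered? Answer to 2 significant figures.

0.0010 einstein

Product: (0.0704 M)(0.00692 L) = 4.872×10⁻⁴ mol.
Photons that must be absorbed: 4.872×10⁻⁴ / 0.542 = 8.989×10⁻⁴ mol.
Incident photons needed: 8.989×10⁻⁴ / 0.876 = 0.001026 mol.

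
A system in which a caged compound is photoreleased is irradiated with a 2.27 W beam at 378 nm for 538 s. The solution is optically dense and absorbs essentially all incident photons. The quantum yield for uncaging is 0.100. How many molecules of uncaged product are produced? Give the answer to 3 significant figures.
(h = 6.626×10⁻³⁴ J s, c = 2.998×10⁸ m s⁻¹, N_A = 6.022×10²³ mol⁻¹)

Photon energy at 378 nm: hc/λ = (6.626×10⁻³⁴)(2.998×10⁸)/(378×10⁻⁹) = 5.255×10⁻¹⁹ J.
Energy delivered: (2.27 W)(538 s) = 1221 J.
Photons incident: 1221 / 5.255×10⁻¹⁹ = 2.324×10²¹, i.e. 2.324×10²¹/6.022×10²³ = 0.003859 mol.
Product: Φ × n_abs = 0.100 × 0.003859 = 3.859×10⁻⁴ mol.
As a count: 3.859×10⁻⁴ × 6.022×10²³ = 2.32×10²⁰.

2.32×10²⁰ molecules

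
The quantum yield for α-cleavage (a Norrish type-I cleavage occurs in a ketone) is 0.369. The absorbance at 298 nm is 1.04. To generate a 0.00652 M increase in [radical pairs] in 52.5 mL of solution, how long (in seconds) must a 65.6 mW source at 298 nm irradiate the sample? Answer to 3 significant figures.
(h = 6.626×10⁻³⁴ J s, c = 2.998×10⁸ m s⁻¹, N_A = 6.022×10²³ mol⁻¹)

Product: (0.00652 M)(0.0525 L) = 3.423×10⁻⁴ mol.
Photons that must be absorbed: 3.423×10⁻⁴ / 0.369 = 9.276×10⁻⁴ mol.
Fraction absorbed: 1 − 10^(−1.04) = 0.9088.
Incident photons needed: 9.276×10⁻⁴ / 0.9088 = 0.001021 mol.
Photon energy: hc/λ = 6.666×10⁻¹⁹ J; per mole, 4.014×10⁵ J mol⁻¹.
Energy required: 0.001021 × 4.014×10⁵ = 409.8 J.
Time: 409.8 J / 0.0656 W = 6250 s.

t ≈ 6250 s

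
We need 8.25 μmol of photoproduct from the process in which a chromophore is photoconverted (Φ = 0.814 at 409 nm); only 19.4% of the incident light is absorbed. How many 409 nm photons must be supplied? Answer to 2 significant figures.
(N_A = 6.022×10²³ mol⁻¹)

Product: 8.25 μmol = 8.25×10⁻⁶ mol.
Photons that must be absorbed: 8.25×10⁻⁶ / 0.814 = 1.014×10⁻⁵ mol.
Incident photons needed: 1.014×10⁻⁵ / 0.194 = 5.227×10⁻⁵ mol.
Photon count: 5.227×10⁻⁵ × 6.022×10²³ = 3.1×10¹⁹.

3.1×10¹⁹ photons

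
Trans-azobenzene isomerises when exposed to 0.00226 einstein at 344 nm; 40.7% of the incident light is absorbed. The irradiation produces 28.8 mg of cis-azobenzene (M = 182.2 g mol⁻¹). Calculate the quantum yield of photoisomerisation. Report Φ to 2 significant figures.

Φ = 0.17

Product: 28.8 mg / 182.2 g mol⁻¹ = 1.581e-4 mol.
Photons absorbed: 0.407 × 0.00226 = 9.198e-4 mol.
Φ = 1.581e-4 mol / 9.198e-4 mol photons = 0.17.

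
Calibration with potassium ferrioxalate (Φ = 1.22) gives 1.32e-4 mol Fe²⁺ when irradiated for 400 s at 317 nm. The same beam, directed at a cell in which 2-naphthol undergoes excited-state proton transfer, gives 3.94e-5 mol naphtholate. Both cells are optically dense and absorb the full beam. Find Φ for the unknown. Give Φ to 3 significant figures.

Photons absorbed by the actinometer: 1.32e-4 / 1.22 = 1.082e-4 mol.
Φ(unknown) = 3.94e-5 / 1.082e-4 = 0.364.

Φ = 0.364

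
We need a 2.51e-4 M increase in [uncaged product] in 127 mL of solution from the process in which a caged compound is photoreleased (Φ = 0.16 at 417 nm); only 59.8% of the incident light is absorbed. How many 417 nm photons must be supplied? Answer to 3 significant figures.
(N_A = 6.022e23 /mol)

2.01e20 photons

Product: (2.51e-4 M)(0.127 L) = 3.188e-5 mol.
Photons that must be absorbed: 3.188e-5 / 0.16 = 1.993e-4 mol.
Incident photons needed: 1.993e-4 / 0.598 = 3.333e-4 mol.
Photon count: 3.333e-4 × 6.022e23 = 2.01e20.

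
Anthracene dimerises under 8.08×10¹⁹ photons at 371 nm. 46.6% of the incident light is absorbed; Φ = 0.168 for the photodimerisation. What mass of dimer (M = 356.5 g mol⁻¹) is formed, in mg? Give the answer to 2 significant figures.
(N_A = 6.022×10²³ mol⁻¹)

Moles of photons: 8.08×10¹⁹ / 6.022×10²³ = 1.342×10⁻⁴ mol.
Photons absorbed: 0.466 × 1.342×10⁻⁴ = 6.254×10⁻⁵ mol.
Product: Φ × n_abs = 0.168 × 6.254×10⁻⁵ = 1.051×10⁻⁵ mol.
Mass: 1.051×10⁻⁵ × 356.5 = 0.003747 g = 3.7 mg.

3.7 mg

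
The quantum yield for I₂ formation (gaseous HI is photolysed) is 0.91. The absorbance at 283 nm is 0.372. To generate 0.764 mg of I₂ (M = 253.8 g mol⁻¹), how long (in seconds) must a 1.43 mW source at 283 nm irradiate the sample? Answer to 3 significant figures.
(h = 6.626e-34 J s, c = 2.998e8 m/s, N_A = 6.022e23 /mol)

Product: 0.764 mg / 253.8 g mol⁻¹ = 3.010e-6 mol.
Photons that must be absorbed: 3.010e-6 / 0.91 = 3.308e-6 mol.
Fraction absorbed: 1 − 10^(−0.372) = 0.5754.
Incident photons needed: 3.308e-6 / 0.5754 = 5.749e-6 mol.
Photon energy: hc/λ = 7.019e-19 J; per mole, 4.227e5 J mol⁻¹.
Energy required: 5.749e-6 × 4.227e5 = 2.430 J.
Time: 2.430 J / 0.00143 W = 1700 s.

t ≈ 1700 s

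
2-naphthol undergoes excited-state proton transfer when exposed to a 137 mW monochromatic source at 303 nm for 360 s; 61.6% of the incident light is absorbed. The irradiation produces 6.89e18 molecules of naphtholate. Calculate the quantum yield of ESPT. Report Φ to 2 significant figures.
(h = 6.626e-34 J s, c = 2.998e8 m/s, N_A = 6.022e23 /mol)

Φ = 0.15

Product: 6.89e18 / 6.022e23 = 1.144e-5 mol.
Photon energy at 303 nm: hc/λ = (6.626e-34)(2.998e8)/(303e-9) = 6.556e-19 J.
Energy delivered: (137 mW)(360 s) = 49.32 J.
Photons incident: 49.32 / 6.556e-19 = 7.523e19, i.e. 7.523e19/6.022e23 = 1.249e-4 mol.
Photons absorbed: 0.616 × 1.249e-4 = 7.694e-5 mol.
Φ = 1.144e-5 mol / 7.694e-5 mol photons = 0.15.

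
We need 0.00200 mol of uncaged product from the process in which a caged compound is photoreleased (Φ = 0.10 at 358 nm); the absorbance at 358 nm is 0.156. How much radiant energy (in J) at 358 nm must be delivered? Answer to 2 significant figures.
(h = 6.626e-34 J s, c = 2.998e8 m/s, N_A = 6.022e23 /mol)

2.2e4 J

Photons that must be absorbed: 0.00200 / 0.10 = 0.02000 mol.
Fraction absorbed: 1 − 10^(−0.156) = 0.3018.
Incident photons needed: 0.02000 / 0.3018 = 0.06627 mol.
Photon energy: hc/λ = 5.549e-19 J; per mole, 3.342e5 J mol⁻¹.
Energy required: 0.06627 × 3.342e5 = 2.2e4 J.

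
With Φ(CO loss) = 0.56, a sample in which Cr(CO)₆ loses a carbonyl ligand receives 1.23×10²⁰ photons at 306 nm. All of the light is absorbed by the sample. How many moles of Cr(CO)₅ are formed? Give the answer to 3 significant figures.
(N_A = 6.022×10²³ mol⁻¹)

1.14×10⁻⁴ mol

Moles of photons: 1.23×10²⁰ / 6.022×10²³ = 2.043×10⁻⁴ mol.
Product: Φ × n_abs = 0.56 × 2.043×10⁻⁴ = 1.144×10⁻⁴ mol.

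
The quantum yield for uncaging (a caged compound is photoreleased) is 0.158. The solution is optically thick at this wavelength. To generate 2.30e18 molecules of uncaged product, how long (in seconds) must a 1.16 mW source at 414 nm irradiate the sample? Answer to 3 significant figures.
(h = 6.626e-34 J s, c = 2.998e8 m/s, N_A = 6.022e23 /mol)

Product: 2.30e18 / 6.022e23 = 3.819e-6 mol.
Photons that must be absorbed: 3.819e-6 / 0.158 = 2.417e-5 mol.
Photon energy: hc/λ = 4.798e-19 J; per mole, 2.889e5 J mol⁻¹.
Energy required: 2.417e-5 × 2.889e5 = 6.983 J.
Time: 6.983 J / 0.00116 W = 6020 s.

t ≈ 6020 s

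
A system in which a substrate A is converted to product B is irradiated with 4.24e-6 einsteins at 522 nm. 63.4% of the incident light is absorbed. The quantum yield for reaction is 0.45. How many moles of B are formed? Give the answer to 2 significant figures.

Photons absorbed: 0.634 × 4.24e-6 = 2.688e-6 mol.
Product: Φ × n_abs = 0.45 × 2.688e-6 = 1.210e-6 mol.

1.2e-6 mol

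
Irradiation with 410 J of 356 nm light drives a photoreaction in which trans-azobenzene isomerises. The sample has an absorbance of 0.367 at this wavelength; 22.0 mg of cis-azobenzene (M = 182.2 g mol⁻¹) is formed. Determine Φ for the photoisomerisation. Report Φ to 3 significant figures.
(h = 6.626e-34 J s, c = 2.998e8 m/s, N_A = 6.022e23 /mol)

Φ = 0.173

Product: 22.0 mg / 182.2 g mol⁻¹ = 1.207e-4 mol.
Photon energy at 356 nm: hc/λ = (6.626e-34)(2.998e8)/(356e-9) = 5.580e-19 J.
Photons incident: 410 / 5.580e-19 = 7.348e20, i.e. 7.348e20/6.022e23 = 0.001220 mol.
Fraction absorbed: 1 − 10^(−0.367) = 0.5705.
Photons absorbed: 0.5705 × 0.001220 = 6.960e-4 mol.
Φ = 1.207e-4 mol / 6.960e-4 mol photons = 0.173.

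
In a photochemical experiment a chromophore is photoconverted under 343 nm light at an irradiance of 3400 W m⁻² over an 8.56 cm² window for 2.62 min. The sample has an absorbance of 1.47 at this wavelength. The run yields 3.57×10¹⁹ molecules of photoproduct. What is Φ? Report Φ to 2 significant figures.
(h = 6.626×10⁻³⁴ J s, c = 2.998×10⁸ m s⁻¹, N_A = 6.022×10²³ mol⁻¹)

Φ = 0.047

Product: 3.57×10¹⁹ / 6.022×10²³ = 5.928×10⁻⁵ mol.
Photon energy at 343 nm: hc/λ = (6.626×10⁻³⁴)(2.998×10⁸)/(343×10⁻⁹) = 5.791×10⁻¹⁹ J.
Energy delivered: (3400 W m⁻²)(8.56×10⁻⁴ m²)(157.2 s) = 457.5 J.
Photons incident: 457.5 / 5.791×10⁻¹⁹ = 7.900×10²⁰, i.e. 7.900×10²⁰/6.022×10²³ = 0.001312 mol.
Fraction absorbed: 1 − 10^(−1.47) = 0.9661.
Photons absorbed: 0.9661 × 0.001312 = 0.001268 mol.
Φ = 5.928×10⁻⁵ mol / 0.001268 mol photons = 0.047.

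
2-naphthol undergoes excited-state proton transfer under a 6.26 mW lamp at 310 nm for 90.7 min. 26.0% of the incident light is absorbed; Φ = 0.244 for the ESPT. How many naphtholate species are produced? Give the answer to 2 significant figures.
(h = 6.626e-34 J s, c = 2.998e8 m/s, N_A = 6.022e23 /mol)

3.4e18 species

Photon energy at 310 nm: hc/λ = (6.626e-34)(2.998e8)/(310e-9) = 6.408e-19 J.
Energy delivered: (6.26 mW)(5442 s) = 34.07 J.
Photons incident: 34.07 / 6.408e-19 = 5.317e19, i.e. 5.317e19/6.022e23 = 8.829e-5 mol.
Photons absorbed: 0.260 × 8.829e-5 = 2.296e-5 mol.
Product: Φ × n_abs = 0.244 × 2.296e-5 = 5.602e-6 mol.
As a count: 5.602e-6 × 6.022e23 = 3.4e18.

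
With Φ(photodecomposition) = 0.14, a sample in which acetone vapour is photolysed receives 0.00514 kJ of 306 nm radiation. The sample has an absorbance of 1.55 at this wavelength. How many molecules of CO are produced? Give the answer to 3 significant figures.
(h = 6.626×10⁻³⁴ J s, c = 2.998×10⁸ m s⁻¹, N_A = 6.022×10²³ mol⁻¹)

Photon energy at 306 nm: hc/λ = (6.626×10⁻³⁴)(2.998×10⁸)/(306×10⁻⁹) = 6.492×10⁻¹⁹ J.
Incident energy: 0.00514 kJ = 5.14 J.
Photons incident: 5.14 / 6.492×10⁻¹⁹ = 7.917×10¹⁸, i.e. 7.917×10¹⁸/6.022×10²³ = 1.315×10⁻⁵ mol.
Fraction absorbed: 1 − 10^(−1.55) = 0.9718.
Photons absorbed: 0.9718 × 1.315×10⁻⁵ = 1.278×10⁻⁵ mol.
Product: Φ × n_abs = 0.14 × 1.278×10⁻⁵ = 1.789×10⁻⁶ mol.
As a count: 1.789×10⁻⁶ × 6.022×10²³ = 1.08×10¹⁸.

1.08×10¹⁸ molecules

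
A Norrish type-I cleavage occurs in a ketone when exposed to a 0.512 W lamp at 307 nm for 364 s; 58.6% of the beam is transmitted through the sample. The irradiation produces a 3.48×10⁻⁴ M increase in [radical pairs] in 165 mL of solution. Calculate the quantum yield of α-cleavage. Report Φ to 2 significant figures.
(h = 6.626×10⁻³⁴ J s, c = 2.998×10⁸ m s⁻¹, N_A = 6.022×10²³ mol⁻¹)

Φ = 0.29

Product: (3.48×10⁻⁴ M)(0.165 L) = 5.742×10⁻⁵ mol.
Photon energy at 307 nm: hc/λ = (6.626×10⁻³⁴)(2.998×10⁸)/(307×10⁻⁹) = 6.471×10⁻¹⁹ J.
Energy delivered: (0.512 W)(364 s) = 186.4 J.
Photons incident: 186.4 / 6.471×10⁻¹⁹ = 2.881×10²⁰, i.e. 2.881×10²⁰/6.022×10²³ = 4.784×10⁻⁴ mol.
Fraction absorbed: 1 − 58.6/100 = 0.4140.
Photons absorbed: 0.4140 × 4.784×10⁻⁴ = 1.981×10⁻⁴ mol.
Φ = 5.742×10⁻⁵ mol / 1.981×10⁻⁴ mol photons = 0.29.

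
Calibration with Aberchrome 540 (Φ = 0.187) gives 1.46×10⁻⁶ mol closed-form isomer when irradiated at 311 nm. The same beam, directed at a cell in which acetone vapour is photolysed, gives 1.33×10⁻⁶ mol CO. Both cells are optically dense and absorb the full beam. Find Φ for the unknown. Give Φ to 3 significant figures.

Φ = 0.170

Photons absorbed by the actinometer: 1.46×10⁻⁶ / 0.187 = 7.807×10⁻⁶ mol.
Φ(unknown) = 1.33×10⁻⁶ / 7.807×10⁻⁶ = 0.170.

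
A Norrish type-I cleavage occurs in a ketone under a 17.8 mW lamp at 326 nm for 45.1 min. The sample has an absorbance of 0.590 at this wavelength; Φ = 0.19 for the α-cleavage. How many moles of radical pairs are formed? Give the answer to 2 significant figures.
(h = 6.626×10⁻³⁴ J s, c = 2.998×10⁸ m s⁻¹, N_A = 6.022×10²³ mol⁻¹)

1.9×10⁻⁵ mol

Photon energy at 326 nm: hc/λ = (6.626×10⁻³⁴)(2.998×10⁸)/(326×10⁻⁹) = 6.093×10⁻¹⁹ J.
Energy delivered: (17.8 mW)(2706 s) = 48.17 J.
Photons incident: 48.17 / 6.093×10⁻¹⁹ = 7.906×10¹⁹, i.e. 7.906×10¹⁹/6.022×10²³ = 1.313×10⁻⁴ mol.
Fraction absorbed: 1 − 10^(−0.590) = 0.7430.
Photons absorbed: 0.7430 × 1.313×10⁻⁴ = 9.756×10⁻⁵ mol.
Product: Φ × n_abs = 0.19 × 9.756×10⁻⁵ = 1.854×10⁻⁵ mol.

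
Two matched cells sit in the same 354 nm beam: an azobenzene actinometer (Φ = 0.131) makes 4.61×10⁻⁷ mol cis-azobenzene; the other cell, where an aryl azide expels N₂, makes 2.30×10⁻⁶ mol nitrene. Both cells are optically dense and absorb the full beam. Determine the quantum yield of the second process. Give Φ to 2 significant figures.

Φ = 0.65

Photons absorbed by the actinometer: 4.61×10⁻⁷ / 0.131 = 3.519×10⁻⁶ mol.
Φ(unknown) = 2.30×10⁻⁶ / 3.519×10⁻⁶ = 0.65.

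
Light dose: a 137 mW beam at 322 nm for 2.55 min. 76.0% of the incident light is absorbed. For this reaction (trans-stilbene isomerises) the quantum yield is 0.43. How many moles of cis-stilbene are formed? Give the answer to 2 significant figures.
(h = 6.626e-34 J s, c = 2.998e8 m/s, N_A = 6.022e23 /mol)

Photon energy at 322 nm: hc/λ = (6.626e-34)(2.998e8)/(322e-9) = 6.169e-19 J.
Energy delivered: (137 mW)(153 s) = 20.96 J.
Photons incident: 20.96 / 6.169e-19 = 3.398e19, i.e. 3.398e19/6.022e23 = 5.643e-5 mol.
Photons absorbed: 0.760 × 5.643e-5 = 4.289e-5 mol.
Product: Φ × n_abs = 0.43 × 4.289e-5 = 1.844e-5 mol.

1.8e-5 mol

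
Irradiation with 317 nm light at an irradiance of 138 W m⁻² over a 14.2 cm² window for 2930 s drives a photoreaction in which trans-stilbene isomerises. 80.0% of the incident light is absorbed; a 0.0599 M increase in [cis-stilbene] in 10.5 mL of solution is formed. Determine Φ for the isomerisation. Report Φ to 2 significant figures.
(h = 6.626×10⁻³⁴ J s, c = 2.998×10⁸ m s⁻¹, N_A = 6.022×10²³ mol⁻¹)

Product: (0.0599 M)(0.0105 L) = 6.290×10⁻⁴ mol.
Photon energy at 317 nm: hc/λ = (6.626×10⁻³⁴)(2.998×10⁸)/(317×10⁻⁹) = 6.266×10⁻¹⁹ J.
Energy delivered: (138 W m⁻²)(14.2×10⁻⁴ m²)(2930 s) = 574.2 J.
Photons incident: 574.2 / 6.266×10⁻¹⁹ = 9.164×10²⁰, i.e. 9.164×10²⁰/6.022×10²³ = 0.001522 mol.
Photons absorbed: 0.800 × 0.001522 = 0.001218 mol.
Φ = 6.290×10⁻⁴ mol / 0.001218 mol photons = 0.52.

Φ = 0.52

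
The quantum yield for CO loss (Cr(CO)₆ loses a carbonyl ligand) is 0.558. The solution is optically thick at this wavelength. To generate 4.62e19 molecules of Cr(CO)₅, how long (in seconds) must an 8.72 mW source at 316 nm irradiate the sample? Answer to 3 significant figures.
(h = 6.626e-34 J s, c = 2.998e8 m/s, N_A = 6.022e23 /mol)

t ≈ 5970 s

Product: 4.62e19 / 6.022e23 = 7.672e-5 mol.
Photons that must be absorbed: 7.672e-5 / 0.558 = 1.375e-4 mol.
Photon energy: hc/λ = 6.286e-19 J; per mole, 3.785e5 J mol⁻¹.
Energy required: 1.375e-4 × 3.785e5 = 52.04 J.
Time: 52.04 J / 0.00872 W = 5970 s.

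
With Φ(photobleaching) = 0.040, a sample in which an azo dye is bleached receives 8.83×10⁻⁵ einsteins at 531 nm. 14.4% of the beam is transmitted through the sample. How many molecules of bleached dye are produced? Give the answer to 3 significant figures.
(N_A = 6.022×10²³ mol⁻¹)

Fraction absorbed: 1 − 14.4/100 = 0.8560.
Photons absorbed: 0.8560 × 8.83×10⁻⁵ = 7.558×10⁻⁵ mol.
Product: Φ × n_abs = 0.040 × 7.558×10⁻⁵ = 3.023×10⁻⁶ mol.
As a count: 3.023×10⁻⁶ × 6.022×10²³ = 1.82×10¹⁸.

1.82×10¹⁸ molecules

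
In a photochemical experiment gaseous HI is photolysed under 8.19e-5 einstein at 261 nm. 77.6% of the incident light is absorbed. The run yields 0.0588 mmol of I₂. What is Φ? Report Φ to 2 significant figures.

Φ = 0.93

Product: 0.0588 mmol = 5.88e-5 mol.
Photons absorbed: 0.776 × 8.19e-5 = 6.355e-5 mol.
Φ = 5.88e-5 mol / 6.355e-5 mol photons = 0.93.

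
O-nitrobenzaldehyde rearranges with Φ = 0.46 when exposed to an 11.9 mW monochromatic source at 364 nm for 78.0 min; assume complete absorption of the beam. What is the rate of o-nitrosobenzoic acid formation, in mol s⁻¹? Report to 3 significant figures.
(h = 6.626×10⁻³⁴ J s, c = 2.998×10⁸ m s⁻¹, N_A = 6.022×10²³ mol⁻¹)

1.67×10⁻⁸ mol s⁻¹

Photon energy at 364 nm: hc/λ = (6.626×10⁻³⁴)(2.998×10⁸)/(364×10⁻⁹) = 5.457×10⁻¹⁹ J.
Energy delivered: (11.9 mW)(4680 s) = 55.69 J.
Photons incident: 55.69 / 5.457×10⁻¹⁹ = 1.021×10²⁰, i.e. 1.021×10²⁰/6.022×10²³ = 1.695×10⁻⁴ mol.
Product formed: 0.46 × 1.695×10⁻⁴ = 7.797×10⁻⁵ mol.
Rate: 7.797×10⁻⁵ / 4680 s = 1.67×10⁻⁸ mol s⁻¹.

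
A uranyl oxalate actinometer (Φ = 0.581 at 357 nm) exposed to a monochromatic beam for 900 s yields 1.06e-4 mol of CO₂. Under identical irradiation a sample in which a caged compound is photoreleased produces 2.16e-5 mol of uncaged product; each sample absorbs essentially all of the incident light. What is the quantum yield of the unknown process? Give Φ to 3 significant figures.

Photons absorbed by the actinometer: 1.06e-4 / 0.581 = 1.824e-4 mol.
Φ(unknown) = 2.16e-5 / 1.824e-4 = 0.118.

Φ = 0.118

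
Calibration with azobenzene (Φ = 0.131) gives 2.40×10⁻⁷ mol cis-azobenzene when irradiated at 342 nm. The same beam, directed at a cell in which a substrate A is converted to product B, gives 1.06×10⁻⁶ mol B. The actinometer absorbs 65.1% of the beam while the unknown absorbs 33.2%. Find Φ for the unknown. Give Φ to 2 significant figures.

Photons absorbed by the actinometer: 2.40×10⁻⁷ / 0.131 = 1.832×10⁻⁶ mol.
Incident flux: 1.832×10⁻⁶ / 0.651 = 2.814×10⁻⁶ einstein.
Absorbed by unknown: 0.332 × 2.814×10⁻⁶ = 9.342×10⁻⁷ mol.
Φ(unknown) = 1.06×10⁻⁶ / 9.342×10⁻⁷ = 1.1.

Φ = 1.1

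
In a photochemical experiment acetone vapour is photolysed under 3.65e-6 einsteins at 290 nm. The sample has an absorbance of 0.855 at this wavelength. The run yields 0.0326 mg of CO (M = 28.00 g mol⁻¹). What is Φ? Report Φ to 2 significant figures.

Φ = 0.37

Product: 0.0326 mg / 28.00 g mol⁻¹ = 1.164e-6 mol.
Fraction absorbed: 1 − 10^(−0.855) = 0.8604.
Photons absorbed: 0.8604 × 3.65e-6 = 3.140e-6 mol.
Φ = 1.164e-6 mol / 3.140e-6 mol photons = 0.37.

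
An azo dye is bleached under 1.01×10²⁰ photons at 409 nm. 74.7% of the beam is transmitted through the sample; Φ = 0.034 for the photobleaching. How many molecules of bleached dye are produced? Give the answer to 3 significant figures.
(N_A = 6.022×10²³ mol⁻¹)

Moles of photons: 1.01×10²⁰ / 6.022×10²³ = 1.677×10⁻⁴ mol.
Fraction absorbed: 1 − 74.7/100 = 0.2530.
Photons absorbed: 0.2530 × 1.677×10⁻⁴ = 4.243×10⁻⁵ mol.
Product: Φ × n_abs = 0.034 × 4.243×10⁻⁵ = 1.443×10⁻⁶ mol.
As a count: 1.443×10⁻⁶ × 6.022×10²³ = 8.69×10¹⁷.

8.69×10¹⁷ molecules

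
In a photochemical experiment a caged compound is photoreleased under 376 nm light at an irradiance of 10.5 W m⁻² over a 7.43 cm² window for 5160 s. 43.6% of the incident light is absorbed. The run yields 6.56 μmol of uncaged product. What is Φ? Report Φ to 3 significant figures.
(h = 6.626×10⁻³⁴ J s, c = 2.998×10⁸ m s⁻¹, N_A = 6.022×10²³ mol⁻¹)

Product: 6.56 μmol = 6.56×10⁻⁶ mol.
Photon energy at 376 nm: hc/λ = (6.626×10⁻³⁴)(2.998×10⁸)/(376×10⁻⁹) = 5.283×10⁻¹⁹ J.
Energy delivered: (10.5 W m⁻²)(7.43×10⁻⁴ m²)(5160 s) = 40.26 J.
Photons incident: 40.26 / 5.283×10⁻¹⁹ = 7.621×10¹⁹, i.e. 7.621×10¹⁹/6.022×10²³ = 1.266×10⁻⁴ mol.
Photons absorbed: 0.436 × 1.266×10⁻⁴ = 5.520×10⁻⁵ mol.
Φ = 6.56×10⁻⁶ mol / 5.520×10⁻⁵ mol photons = 0.119.

Φ = 0.119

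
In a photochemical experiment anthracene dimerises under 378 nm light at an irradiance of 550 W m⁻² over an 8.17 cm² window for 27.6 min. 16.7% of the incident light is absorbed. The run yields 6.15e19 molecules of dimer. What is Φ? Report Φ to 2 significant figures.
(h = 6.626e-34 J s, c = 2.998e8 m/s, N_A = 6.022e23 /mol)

Product: 6.15e19 / 6.022e23 = 1.021e-4 mol.
Photon energy at 378 nm: hc/λ = (6.626e-34)(2.998e8)/(378e-9) = 5.255e-19 J.
Energy delivered: (550 W m⁻²)(8.17e-4 m²)(1656 s) = 744.1 J.
Photons incident: 744.1 / 5.255e-19 = 1.416e21, i.e. 1.416e21/6.022e23 = 0.002351 mol.
Photons absorbed: 0.167 × 0.002351 = 3.926e-4 mol.
Φ = 1.021e-4 mol / 3.926e-4 mol photons = 0.26.

Φ = 0.26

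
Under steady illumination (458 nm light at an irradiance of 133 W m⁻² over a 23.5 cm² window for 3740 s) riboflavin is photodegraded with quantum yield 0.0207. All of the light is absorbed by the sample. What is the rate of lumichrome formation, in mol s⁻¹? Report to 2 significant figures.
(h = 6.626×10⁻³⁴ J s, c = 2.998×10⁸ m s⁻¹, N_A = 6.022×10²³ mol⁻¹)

2.5×10⁻⁸ mol s⁻¹

Photon energy at 458 nm: hc/λ = (6.626×10⁻³⁴)(2.998×10⁸)/(458×10⁻⁹) = 4.337×10⁻¹⁹ J.
Energy delivered: (133 W m⁻²)(23.5×10⁻⁴ m²)(3740 s) = 1169 J.
Photons incident: 1169 / 4.337×10⁻¹⁹ = 2.695×10²¹, i.e. 2.695×10²¹/6.022×10²³ = 0.004475 mol.
Product formed: 0.0207 × 0.004475 = 9.263×10⁻⁵ mol.
Rate: 9.263×10⁻⁵ / 3740 s = 2.5×10⁻⁸ mol s⁻¹.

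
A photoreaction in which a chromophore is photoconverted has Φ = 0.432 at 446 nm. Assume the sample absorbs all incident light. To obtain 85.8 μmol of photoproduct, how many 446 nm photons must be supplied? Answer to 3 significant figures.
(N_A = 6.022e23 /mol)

1.20e20 photons

Product: 85.8 μmol = 8.58e-5 mol.
Photons that must be absorbed: 8.58e-5 / 0.432 = 1.986e-4 mol.
Photon count: 1.986e-4 × 6.022e23 = 1.20e20.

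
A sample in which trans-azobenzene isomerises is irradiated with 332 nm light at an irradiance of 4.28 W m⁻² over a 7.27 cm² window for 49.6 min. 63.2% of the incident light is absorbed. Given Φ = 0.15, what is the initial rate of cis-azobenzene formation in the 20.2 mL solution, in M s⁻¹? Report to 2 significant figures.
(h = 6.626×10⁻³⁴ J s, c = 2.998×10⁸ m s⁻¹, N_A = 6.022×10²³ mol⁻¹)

4.1×10⁻⁸ M s⁻¹

Photon energy at 332 nm: hc/λ = (6.626×10⁻³⁴)(2.998×10⁸)/(332×10⁻⁹) = 5.983×10⁻¹⁹ J.
Energy delivered: (4.28 W m⁻²)(7.27×10⁻⁴ m²)(2976 s) = 9.260 J.
Photons incident: 9.260 / 5.983×10⁻¹⁹ = 1.548×10¹⁹, i.e. 1.548×10¹⁹/6.022×10²³ = 2.571×10⁻⁵ mol.
Photons absorbed: 0.632 × 2.571×10⁻⁵ = 1.625×10⁻⁵ mol.
Product formed: 0.15 × 1.625×10⁻⁵ = 2.437×10⁻⁶ mol.
Rate: 2.437×10⁻⁶ mol / (2976 s × 0.0202 L) = 4.1×10⁻⁸ M s⁻¹.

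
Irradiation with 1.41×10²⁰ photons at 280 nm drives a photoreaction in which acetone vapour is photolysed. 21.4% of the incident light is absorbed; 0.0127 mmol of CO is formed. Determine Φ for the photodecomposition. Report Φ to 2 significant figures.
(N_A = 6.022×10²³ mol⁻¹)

Φ = 0.25

Product: 0.0127 mmol = 1.27×10⁻⁵ mol.
Moles of photons: 1.41×10²⁰ / 6.022×10²³ = 2.341×10⁻⁴ mol.
Photons absorbed: 0.214 × 2.341×10⁻⁴ = 5.010×10⁻⁵ mol.
Φ = 1.27×10⁻⁵ mol / 5.010×10⁻⁵ mol photons = 0.25.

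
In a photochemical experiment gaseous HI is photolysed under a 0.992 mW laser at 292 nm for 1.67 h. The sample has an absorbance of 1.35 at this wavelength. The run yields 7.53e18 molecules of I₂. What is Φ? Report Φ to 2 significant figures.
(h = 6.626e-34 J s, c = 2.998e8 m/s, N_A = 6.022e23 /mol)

Φ = 0.90

Product: 7.53e18 / 6.022e23 = 1.250e-5 mol.
Photon energy at 292 nm: hc/λ = (6.626e-34)(2.998e8)/(292e-9) = 6.803e-19 J.
Energy delivered: (0.992 mW)(6012 s) = 5.964 J.
Photons incident: 5.964 / 6.803e-19 = 8.767e18, i.e. 8.767e18/6.022e23 = 1.456e-5 mol.
Fraction absorbed: 1 − 10^(−1.35) = 0.9553.
Photons absorbed: 0.9553 × 1.456e-5 = 1.391e-5 mol.
Φ = 1.250e-5 mol / 1.391e-5 mol photons = 0.90.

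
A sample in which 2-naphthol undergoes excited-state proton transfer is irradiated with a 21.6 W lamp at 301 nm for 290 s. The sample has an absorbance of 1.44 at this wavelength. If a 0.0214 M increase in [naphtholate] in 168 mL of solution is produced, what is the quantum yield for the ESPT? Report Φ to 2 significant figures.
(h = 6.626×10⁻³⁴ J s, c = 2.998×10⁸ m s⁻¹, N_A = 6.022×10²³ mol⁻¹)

Product: (0.0214 M)(0.168 L) = 0.003595 mol.
Photon energy at 301 nm: hc/λ = (6.626×10⁻³⁴)(2.998×10⁸)/(301×10⁻⁹) = 6.600×10⁻¹⁹ J.
Energy delivered: (21.6 W)(290 s) = 6264 J.
Photons incident: 6264 / 6.600×10⁻¹⁹ = 9.491×10²¹, i.e. 9.491×10²¹/6.022×10²³ = 0.01576 mol.
Fraction absorbed: 1 − 10^(−1.44) = 0.9637.
Photons absorbed: 0.9637 × 0.01576 = 0.01519 mol.
Φ = 0.003595 mol / 0.01519 mol photons = 0.24.

Φ = 0.24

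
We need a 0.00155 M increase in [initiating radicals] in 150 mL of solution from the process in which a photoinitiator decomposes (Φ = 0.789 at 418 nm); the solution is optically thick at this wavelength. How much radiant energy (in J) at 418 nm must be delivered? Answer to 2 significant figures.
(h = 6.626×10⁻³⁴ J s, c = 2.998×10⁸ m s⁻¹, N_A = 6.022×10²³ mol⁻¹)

84 J

Product: (0.00155 M)(0.15 L) = 2.325×10⁻⁴ mol.
Photons that must be absorbed: 2.325×10⁻⁴ / 0.789 = 2.947×10⁻⁴ mol.
Photon energy: hc/λ = 4.752×10⁻¹⁹ J; per mole, 2.862×10⁵ J mol⁻¹.
Energy required: 2.947×10⁻⁴ × 2.862×10⁵ = 84 J.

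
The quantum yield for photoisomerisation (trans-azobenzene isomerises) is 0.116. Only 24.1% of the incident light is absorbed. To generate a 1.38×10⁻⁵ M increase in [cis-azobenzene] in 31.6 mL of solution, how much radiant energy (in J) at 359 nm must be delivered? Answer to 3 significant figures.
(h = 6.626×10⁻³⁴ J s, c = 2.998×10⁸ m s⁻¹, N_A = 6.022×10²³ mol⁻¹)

Product: (1.38×10⁻⁵ M)(0.0316 L) = 4.361×10⁻⁷ mol.
Photons that must be absorbed: 4.361×10⁻⁷ / 0.116 = 3.759×10⁻⁶ mol.
Incident photons needed: 3.759×10⁻⁶ / 0.241 = 1.560×10⁻⁵ mol.
Photon energy: hc/λ = 5.533×10⁻¹⁹ J; per mole, 3.332×10⁵ J mol⁻¹.
Energy required: 1.560×10⁻⁵ × 3.332×10⁵ = 5.20 J.

5.20 J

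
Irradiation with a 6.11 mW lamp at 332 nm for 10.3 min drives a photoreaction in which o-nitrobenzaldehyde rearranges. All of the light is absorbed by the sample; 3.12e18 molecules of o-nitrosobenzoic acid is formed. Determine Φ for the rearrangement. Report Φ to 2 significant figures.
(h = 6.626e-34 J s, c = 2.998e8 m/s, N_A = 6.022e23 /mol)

Product: 3.12e18 / 6.022e23 = 5.181e-6 mol.
Photon energy at 332 nm: hc/λ = (6.626e-34)(2.998e8)/(332e-9) = 5.983e-19 J.
Energy delivered: (6.11 mW)(618 s) = 3.776 J.
Photons incident: 3.776 / 5.983e-19 = 6.311e18, i.e. 6.311e18/6.022e23 = 1.048e-5 mol.
Φ = 5.181e-6 mol / 1.048e-5 mol photons = 0.49.

Φ = 0.49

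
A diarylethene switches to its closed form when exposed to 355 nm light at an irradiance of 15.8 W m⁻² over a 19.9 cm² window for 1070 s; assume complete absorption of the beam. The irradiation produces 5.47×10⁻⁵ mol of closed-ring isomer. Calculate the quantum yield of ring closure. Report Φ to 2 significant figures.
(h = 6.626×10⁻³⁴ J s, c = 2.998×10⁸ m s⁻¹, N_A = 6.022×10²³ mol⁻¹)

Photon energy at 355 nm: hc/λ = (6.626×10⁻³⁴)(2.998×10⁸)/(355×10⁻⁹) = 5.596×10⁻¹⁹ J.
Energy delivered: (15.8 W m⁻²)(19.9×10⁻⁴ m²)(1070 s) = 33.64 J.
Photons incident: 33.64 / 5.596×10⁻¹⁹ = 6.011×10¹⁹, i.e. 6.011×10¹⁹/6.022×10²³ = 9.982×10⁻⁵ mol.
Φ = 5.47×10⁻⁵ mol / 9.982×10⁻⁵ mol photons = 0.55.

Φ = 0.55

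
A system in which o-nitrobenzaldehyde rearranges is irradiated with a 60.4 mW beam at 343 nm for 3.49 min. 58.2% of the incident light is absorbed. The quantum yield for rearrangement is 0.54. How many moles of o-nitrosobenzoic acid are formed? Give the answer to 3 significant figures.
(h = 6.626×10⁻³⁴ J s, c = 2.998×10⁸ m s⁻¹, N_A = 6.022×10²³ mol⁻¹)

1.14×10⁻⁵ mol

Photon energy at 343 nm: hc/λ = (6.626×10⁻³⁴)(2.998×10⁸)/(343×10⁻⁹) = 5.791×10⁻¹⁹ J.
Energy delivered: (60.4 mW)(209.4 s) = 12.65 J.
Photons incident: 12.65 / 5.791×10⁻¹⁹ = 2.184×10¹⁹, i.e. 2.184×10¹⁹/6.022×10²³ = 3.627×10⁻⁵ mol.
Photons absorbed: 0.582 × 3.627×10⁻⁵ = 2.111×10⁻⁵ mol.
Product: Φ × n_abs = 0.54 × 2.111×10⁻⁵ = 1.140×10⁻⁵ mol.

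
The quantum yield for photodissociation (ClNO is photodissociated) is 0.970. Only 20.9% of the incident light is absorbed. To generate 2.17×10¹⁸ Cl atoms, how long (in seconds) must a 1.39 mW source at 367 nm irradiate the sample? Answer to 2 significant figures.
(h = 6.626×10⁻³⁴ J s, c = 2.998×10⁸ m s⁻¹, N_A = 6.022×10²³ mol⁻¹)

Product: 2.17×10¹⁸ / 6.022×10²³ = 3.603×10⁻⁶ mol.
Photons that must be absorbed: 3.603×10⁻⁶ / 0.970 = 3.714×10⁻⁶ mol.
Incident photons needed: 3.714×10⁻⁶ / 0.209 = 1.777×10⁻⁵ mol.
Photon energy: hc/λ = 5.413×10⁻¹⁹ J; per mole, 3.260×10⁵ J mol⁻¹.
Energy required: 1.777×10⁻⁵ × 3.260×10⁵ = 5.793 J.
Time: 5.793 J / 0.00139 W = 4200 s.

t ≈ 4200 s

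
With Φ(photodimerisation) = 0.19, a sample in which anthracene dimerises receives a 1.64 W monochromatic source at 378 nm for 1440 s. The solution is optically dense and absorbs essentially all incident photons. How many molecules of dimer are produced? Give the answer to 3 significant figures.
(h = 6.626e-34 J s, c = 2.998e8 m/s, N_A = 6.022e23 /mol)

8.54e20 molecules

Photon energy at 378 nm: hc/λ = (6.626e-34)(2.998e8)/(378e-9) = 5.255e-19 J.
Energy delivered: (1.64 W)(1440 s) = 2362 J.
Photons incident: 2362 / 5.255e-19 = 4.495e21, i.e. 4.495e21/6.022e23 = 0.007464 mol.
Product: Φ × n_abs = 0.19 × 0.007464 = 0.001418 mol.
As a count: 0.001418 × 6.022e23 = 8.54e20.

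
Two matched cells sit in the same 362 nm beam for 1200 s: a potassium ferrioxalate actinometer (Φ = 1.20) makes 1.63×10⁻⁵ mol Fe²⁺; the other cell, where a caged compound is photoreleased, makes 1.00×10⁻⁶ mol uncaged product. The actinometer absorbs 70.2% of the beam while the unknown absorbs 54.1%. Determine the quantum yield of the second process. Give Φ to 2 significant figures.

Photons absorbed by the actinometer: 1.63×10⁻⁵ / 1.20 = 1.358×10⁻⁵ mol.
Incident flux: 1.358×10⁻⁵ / 0.702 = 1.934×10⁻⁵ einstein.
Absorbed by unknown: 0.541 × 1.934×10⁻⁵ = 1.046×10⁻⁵ mol.
Φ(unknown) = 1.00×10⁻⁶ / 1.046×10⁻⁵ = 0.096.

Φ = 0.096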